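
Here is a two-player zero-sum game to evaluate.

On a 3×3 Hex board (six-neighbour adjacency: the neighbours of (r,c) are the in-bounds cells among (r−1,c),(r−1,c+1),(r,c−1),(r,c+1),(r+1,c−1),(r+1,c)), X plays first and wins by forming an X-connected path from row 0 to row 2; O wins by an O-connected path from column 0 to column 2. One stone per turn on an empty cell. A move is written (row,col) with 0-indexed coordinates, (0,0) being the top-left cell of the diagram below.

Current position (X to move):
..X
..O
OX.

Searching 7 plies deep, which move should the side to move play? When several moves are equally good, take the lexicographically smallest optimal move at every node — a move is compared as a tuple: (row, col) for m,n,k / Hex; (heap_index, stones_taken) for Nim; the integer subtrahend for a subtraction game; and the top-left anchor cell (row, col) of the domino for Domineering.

[..X/..O/OX.] X move#1: (0,0):-1/X.X/..O/OX., (0,1):-1/.XX/..O/OX., (1,0):-1/..X/X.O/OX., (1,1):+1/..X/.XO/OX.*, (2,2):-1/..X/..O/OXX
[..X/.XO/OX.] end (terminal -1, O#2); searched ..X/..O/OX. to 7

X's best at [..X/..O/OX.]: (1,1)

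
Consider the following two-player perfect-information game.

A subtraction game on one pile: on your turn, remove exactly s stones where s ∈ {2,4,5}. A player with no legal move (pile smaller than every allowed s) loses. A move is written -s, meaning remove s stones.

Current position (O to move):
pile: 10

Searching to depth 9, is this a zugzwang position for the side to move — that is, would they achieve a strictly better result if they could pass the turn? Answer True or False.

p1 O@[10]: -2[8]+1* -4[6]-1 -5[5]-1
p2 X@[8]: -2[6]-1* -4[4]-1 -5[3]-1
p3 O@[6]: -2[4]-1 -4[2]-1 -5[1]+1*
p4 X@[1] terminal -1; root [10] d9
if O skipped the turn, X would face:
~ p1 X@[10]: -2[8]+1* -4[6]-1 -5[5]-1
~ p2 O@[8]: -2[6]-1* -4[4]-1 -5[3]-1
~ p3 X@[6]: -2[4]-1 -4[2]-1 -5[1]+1*
~ p4 O@[1] terminal -1; root [10] d9
compare (O): move=+1 vs pass=-1

zugzwang(10, O) = False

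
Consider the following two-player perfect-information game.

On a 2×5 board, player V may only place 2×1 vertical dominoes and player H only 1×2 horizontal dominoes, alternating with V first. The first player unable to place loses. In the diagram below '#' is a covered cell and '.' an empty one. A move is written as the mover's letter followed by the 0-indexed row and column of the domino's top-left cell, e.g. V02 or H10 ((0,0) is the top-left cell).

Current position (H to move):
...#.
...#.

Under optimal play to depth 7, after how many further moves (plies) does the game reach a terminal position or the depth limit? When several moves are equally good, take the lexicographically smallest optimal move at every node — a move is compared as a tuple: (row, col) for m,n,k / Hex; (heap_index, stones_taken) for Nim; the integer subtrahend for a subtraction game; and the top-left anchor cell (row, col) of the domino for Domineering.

ply 1, H at ...#./...#. | H00=-1→##.#./...#.*; H01=-1→.###./...#.; H10=-1→...#./##.#.; H11=-1→...#./.###.
ply 2, V at ##.#./...#. | V02=+1→####./..##.*; V04=-1→##.##/...##
ply 3, H at ####./..##. | H10=-1→####./####.*
ply 4, V at ####./####. | V04=+1→#####/#####*
ply 5: #####/##### is terminal -1 (H); from ...#./...#. depth 7

PV length from [...#./...#.]: 4 plies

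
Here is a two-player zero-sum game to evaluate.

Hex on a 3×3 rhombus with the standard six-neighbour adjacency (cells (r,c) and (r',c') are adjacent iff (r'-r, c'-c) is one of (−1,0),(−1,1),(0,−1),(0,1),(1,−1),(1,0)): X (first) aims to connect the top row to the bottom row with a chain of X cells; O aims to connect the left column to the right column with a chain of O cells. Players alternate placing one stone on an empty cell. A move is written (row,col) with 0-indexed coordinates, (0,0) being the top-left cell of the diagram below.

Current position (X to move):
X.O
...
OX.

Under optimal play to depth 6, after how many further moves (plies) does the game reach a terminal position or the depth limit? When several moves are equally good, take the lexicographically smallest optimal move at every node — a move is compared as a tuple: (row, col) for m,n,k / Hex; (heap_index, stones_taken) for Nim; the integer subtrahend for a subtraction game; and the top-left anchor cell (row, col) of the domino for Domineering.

PV length from [X.O/.../OX.]: 3 plies

[X.O/.../OX.] X move#1: (0,1):-1/XXO/.../OX., (1,0):-1/X.O/X../OX., (1,1):+1/X.O/.X./OX.*, (1,2):-1/X.O/..X/OX., (2,2):-1/X.O/.../OXX
[X.O/.X./OX.] O move#2: (0,1):-1/XOO/.X./OX.*, (1,0):-1/X.O/OX./OX., (1,2):-1/X.O/.XO/OX., (2,2):-1/X.O/.X./OXO
[XOO/.X./OX.] X move#3: (1,0):+1/XOO/XX./OX.*, (1,2):-1/XOO/.XX/OX., (2,2):-1/XOO/.X./OXX
[XOO/XX./OX.] end (terminal -1, O#4); searched X.O/.../OX. to 6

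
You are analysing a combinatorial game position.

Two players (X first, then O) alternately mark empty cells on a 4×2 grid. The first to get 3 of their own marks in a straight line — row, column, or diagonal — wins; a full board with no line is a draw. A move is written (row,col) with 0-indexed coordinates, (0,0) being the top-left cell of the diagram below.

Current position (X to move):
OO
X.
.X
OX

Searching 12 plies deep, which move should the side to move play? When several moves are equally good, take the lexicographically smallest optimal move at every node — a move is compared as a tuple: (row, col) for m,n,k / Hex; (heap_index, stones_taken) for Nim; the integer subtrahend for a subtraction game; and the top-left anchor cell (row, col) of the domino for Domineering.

X's best at [OO/X./.X/OX]: (1,1)

p1 X@[OO/X./.X/OX]: (1,1)[OO/XX/.X/OX]+1* (2,0)[OO/X./XX/OX]+0
p2 O@[OO/XX/.X/OX] terminal -1; root [OO/X./.X/OX] d12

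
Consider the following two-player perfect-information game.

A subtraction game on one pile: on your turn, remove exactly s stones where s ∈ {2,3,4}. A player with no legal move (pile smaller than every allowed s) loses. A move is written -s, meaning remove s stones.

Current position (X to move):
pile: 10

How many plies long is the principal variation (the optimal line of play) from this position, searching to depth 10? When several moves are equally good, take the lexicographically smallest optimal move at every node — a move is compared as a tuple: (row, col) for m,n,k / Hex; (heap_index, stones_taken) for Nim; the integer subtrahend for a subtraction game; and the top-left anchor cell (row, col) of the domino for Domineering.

PV length from [10]: 3 plies

ply 1, X at 10 | -2=-1→8; -3=+1→7*; -4=+1→6
ply 2, O at 7 | -2=-1→5*; -3=-1→4; -4=-1→3
ply 3, X at 5 | -2=-1→3; -3=-1→2; -4=+1→1*
ply 4: 1 is terminal -1 (O); from 10 depth 10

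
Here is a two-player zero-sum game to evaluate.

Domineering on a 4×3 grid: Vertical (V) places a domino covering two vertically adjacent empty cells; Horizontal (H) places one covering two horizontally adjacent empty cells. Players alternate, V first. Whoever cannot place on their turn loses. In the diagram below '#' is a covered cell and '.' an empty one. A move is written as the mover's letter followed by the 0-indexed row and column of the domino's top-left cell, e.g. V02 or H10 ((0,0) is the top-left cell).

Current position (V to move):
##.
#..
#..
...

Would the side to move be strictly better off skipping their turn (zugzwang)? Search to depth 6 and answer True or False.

zugzwang(##./#../#../..., V) = False

ply 1, V at ##./#../#../... | V02=-1→###/#.#/#../...; V11=+1→##./##./##./...*; V12=+1→##./#.#/#.#/...; V21=+1→##./#../##./.#.; V22=+1→##./#../#.#/..#
ply 2, H at ##./##./##./... | H30=-1→##./##./##./##.*; H31=-1→##./##./##./.##
ply 3, V at ##./##./##./##. | V02=+1→###/###/##./##.*; V12=+1→##./###/###/##.; V22=+1→##./##./###/###
ply 4: ###/###/##./##. is terminal -1 (H); from ##./#../#../... depth 6
pass branch (H moves first from the same position):
  | ply 1, H at ##./#../#../... | H11=-1→##./###/#../...; H21=+1→##./#../###/...*; H30=-1→##./#../#../##.; H31=-1→##./#../#../.##
  | ply 2, V at ##./#../###/... | V02=-1→###/#.#/###/...*
  | ply 3, H at ###/#.#/###/... | H30=+1→###/#.#/###/##.*; H31=+1→###/#.#/###/.##
  | ply 4: ###/#.#/###/##. is terminal -1 (V); from ##./#../#../... depth 6
V moving scores +1; V passing scores -1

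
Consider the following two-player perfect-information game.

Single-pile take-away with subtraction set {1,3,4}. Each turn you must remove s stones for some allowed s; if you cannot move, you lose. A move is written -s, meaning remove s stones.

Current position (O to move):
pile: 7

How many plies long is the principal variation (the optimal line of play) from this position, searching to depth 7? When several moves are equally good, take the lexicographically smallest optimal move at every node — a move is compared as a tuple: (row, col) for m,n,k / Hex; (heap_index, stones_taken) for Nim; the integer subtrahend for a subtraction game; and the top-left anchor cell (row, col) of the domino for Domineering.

p1 O@[7]: -1[6]-1* -3[4]-1 -4[3]-1
p2 X@[6]: -1[5]-1 -3[3]-1 -4[2]+1*
p3 O@[2]: -1[1]-1*
p4 X@[1]: -1[0]+1*
p5 O@[0] terminal -1; root [7] d7

PV length from [7]: 4 plies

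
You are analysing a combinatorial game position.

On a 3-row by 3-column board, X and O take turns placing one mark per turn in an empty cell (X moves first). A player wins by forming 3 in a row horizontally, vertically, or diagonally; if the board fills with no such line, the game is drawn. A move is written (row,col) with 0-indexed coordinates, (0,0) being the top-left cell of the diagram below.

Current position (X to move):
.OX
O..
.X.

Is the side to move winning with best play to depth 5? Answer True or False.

ply 1, X at .OX/O../.X. | (0,0)=+0→XOX/O../.X.; (1,1)=+0→.OX/OX./.X.; (1,2)=+0→.OX/O.X/.X.; (2,0)=+1→.OX/O../XX.*; (2,2)=+1→.OX/O../.XX
ply 2, O at .OX/O../XX. | (0,0)=-1→OOX/O../XX.*; (1,1)=-1→.OX/OO./XX.; (1,2)=-1→.OX/O.O/XX.; (2,2)=-1→.OX/O../XXO
ply 3, X at OOX/O../XX. | (1,1)=+1→OOX/OX./XX.*; (1,2)=+1→OOX/O.X/XX.; (2,2)=+1→OOX/O../XXX
ply 4: OOX/OX./XX. is terminal -1 (O); from .OX/O../.X. depth 5

X winning at [.OX/O../.X.]: True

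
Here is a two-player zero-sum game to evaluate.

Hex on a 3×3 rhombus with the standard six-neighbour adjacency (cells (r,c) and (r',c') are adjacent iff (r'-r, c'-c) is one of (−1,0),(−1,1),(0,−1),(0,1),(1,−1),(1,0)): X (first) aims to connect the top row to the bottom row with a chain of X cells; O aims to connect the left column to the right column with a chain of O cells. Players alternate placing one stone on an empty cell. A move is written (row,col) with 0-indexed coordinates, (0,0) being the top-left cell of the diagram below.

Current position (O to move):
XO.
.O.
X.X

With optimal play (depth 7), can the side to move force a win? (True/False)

[XO./.O./X.X] O move#1: (0,2):-1/XOO/.O./X.X, (1,0):+1/XO./OO./X.X*, (1,2):-1/XO./.OO/X.X, (2,1):-1/XO./.O./XOX
[XO./OO./X.X] X move#2: (0,2):-1/XOX/OO./X.X*, (1,2):-1/XO./OOX/X.X, (2,1):-1/XO./OO./XXX
[XOX/OO./X.X] O move#3: (1,2):+1/XOX/OOO/X.X*, (2,1):-1/XOX/OO./XOX
[XOX/OOO/X.X] end (terminal -1, X#4); searched XO./.O./X.X to 7

O winning at [XO./.O./X.X]: True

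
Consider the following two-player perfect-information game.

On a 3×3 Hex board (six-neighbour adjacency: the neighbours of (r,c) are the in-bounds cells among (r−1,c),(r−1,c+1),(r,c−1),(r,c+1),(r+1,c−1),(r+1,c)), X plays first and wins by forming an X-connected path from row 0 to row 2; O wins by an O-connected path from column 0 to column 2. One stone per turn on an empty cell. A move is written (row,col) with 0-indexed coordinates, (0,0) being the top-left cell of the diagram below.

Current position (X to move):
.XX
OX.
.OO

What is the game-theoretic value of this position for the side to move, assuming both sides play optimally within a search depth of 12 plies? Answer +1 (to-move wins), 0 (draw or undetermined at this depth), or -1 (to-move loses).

[.XX/OX./.OO] X move#1: (0,0):-1/XXX/OX./.OO, (1,2):-1/.XX/OXX/.OO, (2,0):+1/.XX/OX./XOO*
[.XX/OX./XOO] end (terminal -1, O#2); searched .XX/OX./.OO to 12

value(.XX/OX./.OO, X) = +1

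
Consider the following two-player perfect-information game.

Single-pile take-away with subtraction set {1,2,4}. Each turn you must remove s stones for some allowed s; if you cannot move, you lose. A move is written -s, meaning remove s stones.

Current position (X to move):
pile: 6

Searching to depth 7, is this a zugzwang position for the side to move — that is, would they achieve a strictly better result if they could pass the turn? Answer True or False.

zugzwang(6, X) = True

p1 X@[6]: -1[5]-1* -2[4]-1 -4[2]-1
p2 O@[5]: -1[4]-1 -2[3]+1* -4[1]-1
p3 X@[3]: -1[2]-1* -2[1]-1
p4 O@[2]: -1[1]-1 -2[0]+1*
p5 X@[0] terminal -1; root [6] d7
pass branch (O moves first from the same position):
  | p1 O@[6]: -1[5]-1* -2[4]-1 -4[2]-1
  | p2 X@[5]: -1[4]-1 -2[3]+1* -4[1]-1
  | p3 O@[3]: -1[2]-1* -2[1]-1
  | p4 X@[2]: -1[1]-1 -2[0]+1*
  | p5 O@[0] terminal -1; root [6] d7
X moving scores -1; X passing scores +1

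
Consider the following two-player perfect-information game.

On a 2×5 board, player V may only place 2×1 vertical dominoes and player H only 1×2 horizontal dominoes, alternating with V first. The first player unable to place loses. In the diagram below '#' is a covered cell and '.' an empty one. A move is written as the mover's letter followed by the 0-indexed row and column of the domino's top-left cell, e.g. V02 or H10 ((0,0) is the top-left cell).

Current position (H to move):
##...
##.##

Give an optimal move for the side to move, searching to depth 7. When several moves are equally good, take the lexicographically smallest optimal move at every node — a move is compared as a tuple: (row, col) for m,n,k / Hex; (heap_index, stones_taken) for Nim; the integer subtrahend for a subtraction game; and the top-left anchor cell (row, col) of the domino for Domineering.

ply 1, H at ##.../##.## | H02=+1→####./##.##*; H03=-1→##.##/##.##
ply 2: ####./##.## is terminal -1 (V); from ##.../##.## depth 7

H's best at [##.../##.##]: H02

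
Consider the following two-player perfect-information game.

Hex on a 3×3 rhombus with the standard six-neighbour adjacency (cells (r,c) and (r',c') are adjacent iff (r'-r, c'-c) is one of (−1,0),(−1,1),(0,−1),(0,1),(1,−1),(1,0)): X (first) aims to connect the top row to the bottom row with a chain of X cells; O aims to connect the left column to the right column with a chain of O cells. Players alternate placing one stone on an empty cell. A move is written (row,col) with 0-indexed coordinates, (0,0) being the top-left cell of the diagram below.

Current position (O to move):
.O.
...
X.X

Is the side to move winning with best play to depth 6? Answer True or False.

[.O./.../X.X] O move#1: (0,0):-1/OO./.../X.X, (0,2):+1/.OO/.../X.X*, (1,0):-1/.O./O../X.X, (1,1):+1/.O./.O./X.X, (1,2):+1/.O./..O/X.X, (2,1):-1/.O./.../XOX
[.OO/.../X.X] X move#2: (0,0):-1/XOO/.../X.X*, (1,0):-1/.OO/X../X.X, (1,1):-1/.OO/.X./X.X, (1,2):-1/.OO/..X/X.X, (2,1):-1/.OO/.../XXX
[XOO/.../X.X] O move#3: (1,0):+1/XOO/O../X.X*, (1,1):-1/XOO/.O./X.X, (1,2):-1/XOO/..O/X.X, (2,1):-1/XOO/.../XOX
[XOO/O../X.X] end (terminal -1, X#4); searched .O./.../X.X to 6

O winning at [.O./.../X.X]: True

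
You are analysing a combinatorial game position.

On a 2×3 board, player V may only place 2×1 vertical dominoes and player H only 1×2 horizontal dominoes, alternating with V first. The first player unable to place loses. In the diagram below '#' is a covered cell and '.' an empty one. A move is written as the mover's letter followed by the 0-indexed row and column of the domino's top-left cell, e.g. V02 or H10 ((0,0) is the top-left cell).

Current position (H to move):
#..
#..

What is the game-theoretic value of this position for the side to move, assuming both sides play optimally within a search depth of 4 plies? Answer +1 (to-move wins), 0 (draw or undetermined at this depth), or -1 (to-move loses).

[#../#..] H move#1: H01:+1/###/#..*, H11:+1/#../###
[###/#..] end (terminal -1, V#2); searched #../#.. to 4

value(#../#.., H) = +1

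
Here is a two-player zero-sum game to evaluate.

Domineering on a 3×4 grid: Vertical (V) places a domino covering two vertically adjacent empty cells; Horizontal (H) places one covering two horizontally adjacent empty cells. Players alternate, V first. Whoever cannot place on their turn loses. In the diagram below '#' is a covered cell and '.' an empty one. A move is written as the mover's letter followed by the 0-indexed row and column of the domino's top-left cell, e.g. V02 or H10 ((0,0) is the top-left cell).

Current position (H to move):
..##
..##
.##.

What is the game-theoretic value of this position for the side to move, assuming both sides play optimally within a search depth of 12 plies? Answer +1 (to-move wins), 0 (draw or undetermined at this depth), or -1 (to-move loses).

value(..##/..##/.##., H) = +1

ply 1, H at ..##/..##/.##. | H00=-1→####/..##/.##.; H10=+1→..##/####/.##.*
ply 2: ..##/####/.##. is terminal -1 (V); from ..##/..##/.##. depth 12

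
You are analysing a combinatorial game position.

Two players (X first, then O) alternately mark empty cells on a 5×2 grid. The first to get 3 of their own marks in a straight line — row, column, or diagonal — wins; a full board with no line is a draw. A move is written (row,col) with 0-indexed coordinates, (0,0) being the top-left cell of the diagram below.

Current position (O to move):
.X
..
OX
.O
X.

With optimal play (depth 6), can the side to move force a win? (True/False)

p1 O@[.X/../OX/.O/X.]: (0,0)[OX/../OX/.O/X.]-1 (1,0)[.X/O./OX/.O/X.]-1 (1,1)[.X/.O/OX/.O/X.]+0* (3,0)[.X/../OX/OO/X.]-1 (4,1)[.X/../OX/.O/XO]-1
p2 X@[.X/.O/OX/.O/X.]: (0,0)[XX/.O/OX/.O/X.]+0* (1,0)[.X/XO/OX/.O/X.]+0 (3,0)[.X/.O/OX/XO/X.]+0 (4,1)[.X/.O/OX/.O/XX]-1
p3 O@[XX/.O/OX/.O/X.]: (1,0)[XX/OO/OX/.O/X.]+0* (3,0)[XX/.O/OX/OO/X.]+0 (4,1)[XX/.O/OX/.O/XO]+0
p4 X@[XX/OO/OX/.O/X.]: (3,0)[XX/OO/OX/XO/X.]+0* (4,1)[XX/OO/OX/.O/XX]-1
p5 O@[XX/OO/OX/XO/X.]: (4,1)[XX/OO/OX/XO/XO]+0*
p6 X@[XX/OO/OX/XO/XO] terminal +0; root [.X/../OX/.O/X.] d6

O winning at [.X/../OX/.O/X.]: False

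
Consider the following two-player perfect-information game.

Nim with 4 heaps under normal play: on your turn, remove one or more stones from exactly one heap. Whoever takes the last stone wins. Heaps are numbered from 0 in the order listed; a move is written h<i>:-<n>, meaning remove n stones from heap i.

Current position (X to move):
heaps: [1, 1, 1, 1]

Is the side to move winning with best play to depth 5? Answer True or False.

X winning at [(1,1,1,1)]: False

[(1,1,1,1)] X move#1: h0:-1:-1/(0,1,1,1)*, h1:-1:-1/(1,0,1,1), h2:-1:-1/(1,1,0,1), h3:-1:-1/(1,1,1,0)
[(0,1,1,1)] O move#2: h1:-1:+1/(0,0,1,1)*, h2:-1:+1/(0,1,0,1), h3:-1:+1/(0,1,1,0)
[(0,0,1,1)] X move#3: h2:-1:-1/(0,0,0,1)*, h3:-1:-1/(0,0,1,0)
[(0,0,0,1)] O move#4: h3:-1:+1/(0,0,0,0)*
[(0,0,0,0)] end (terminal -1, X#5); searched (1,1,1,1) to 5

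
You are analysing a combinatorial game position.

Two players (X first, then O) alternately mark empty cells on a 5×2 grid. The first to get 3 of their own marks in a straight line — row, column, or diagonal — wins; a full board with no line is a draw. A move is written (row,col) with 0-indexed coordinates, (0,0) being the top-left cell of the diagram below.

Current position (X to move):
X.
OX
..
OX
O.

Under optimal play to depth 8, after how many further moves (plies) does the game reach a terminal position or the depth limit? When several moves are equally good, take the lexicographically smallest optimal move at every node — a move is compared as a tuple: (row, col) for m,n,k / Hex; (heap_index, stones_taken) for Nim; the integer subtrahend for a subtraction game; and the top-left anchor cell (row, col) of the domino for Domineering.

p1 X@[X./OX/../OX/O.]: (0,1)[XX/OX/../OX/O.]-1 (2,0)[X./OX/X./OX/O.]+0 (2,1)[X./OX/.X/OX/O.]+1* (4,1)[X./OX/../OX/OX]-1
p2 O@[X./OX/.X/OX/O.] terminal -1; root [X./OX/../OX/O.] d8

PV length from [X./OX/../OX/O.]: 1 ply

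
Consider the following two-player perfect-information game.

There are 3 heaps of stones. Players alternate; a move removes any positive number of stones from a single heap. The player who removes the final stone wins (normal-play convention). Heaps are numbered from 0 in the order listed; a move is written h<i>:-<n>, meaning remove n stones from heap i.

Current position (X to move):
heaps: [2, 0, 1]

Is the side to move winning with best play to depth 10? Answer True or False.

X winning at [(2,0,1)]: True

ply 1, X at (2,0,1) | h0:-1=+1→(1,0,1)*; h0:-2=-1→(0,0,1); h2:-1=-1→(2,0,0)
ply 2, O at (1,0,1) | h0:-1=-1→(0,0,1)*; h2:-1=-1→(1,0,0)
ply 3, X at (0,0,1) | h2:-1=+1→(0,0,0)*
ply 4: (0,0,0) is terminal -1 (O); from (2,0,1) depth 10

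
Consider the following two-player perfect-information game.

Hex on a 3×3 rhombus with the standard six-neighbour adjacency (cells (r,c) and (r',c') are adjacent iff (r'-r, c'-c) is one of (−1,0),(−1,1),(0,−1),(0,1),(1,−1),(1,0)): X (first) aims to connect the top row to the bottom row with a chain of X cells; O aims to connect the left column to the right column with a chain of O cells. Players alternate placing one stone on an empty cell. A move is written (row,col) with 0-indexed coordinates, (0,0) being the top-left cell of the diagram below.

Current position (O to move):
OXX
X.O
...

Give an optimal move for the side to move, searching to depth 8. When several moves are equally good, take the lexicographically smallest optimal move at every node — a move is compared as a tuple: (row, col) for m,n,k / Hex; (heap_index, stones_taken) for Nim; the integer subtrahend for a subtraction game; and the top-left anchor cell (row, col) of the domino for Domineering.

O's best at [OXX/X.O/...]: (2,0)

p1 O@[OXX/X.O/...]: (1,1)[OXX/XOO/...]-1 (2,0)[OXX/X.O/O..]+1* (2,1)[OXX/X.O/.O.]-1 (2,2)[OXX/X.O/..O]-1
p2 X@[OXX/X.O/O..]: (1,1)[OXX/XXO/O..]-1* (2,1)[OXX/X.O/OX.]-1 (2,2)[OXX/X.O/O.X]-1
p3 O@[OXX/XXO/O..]: (2,1)[OXX/XXO/OO.]+1* (2,2)[OXX/XXO/O.O]-1
p4 X@[OXX/XXO/OO.] terminal -1; root [OXX/X.O/...] d8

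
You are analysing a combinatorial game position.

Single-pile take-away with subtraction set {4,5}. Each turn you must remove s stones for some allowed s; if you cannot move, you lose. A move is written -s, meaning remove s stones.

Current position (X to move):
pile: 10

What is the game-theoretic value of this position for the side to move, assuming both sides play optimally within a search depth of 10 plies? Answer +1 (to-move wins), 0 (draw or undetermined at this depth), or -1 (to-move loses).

p1 X@[10]: -4[6]-1* -5[5]-1
p2 O@[6]: -4[2]+1* -5[1]+1
p3 X@[2] terminal -1; root [10] d10

value(10, X) = -1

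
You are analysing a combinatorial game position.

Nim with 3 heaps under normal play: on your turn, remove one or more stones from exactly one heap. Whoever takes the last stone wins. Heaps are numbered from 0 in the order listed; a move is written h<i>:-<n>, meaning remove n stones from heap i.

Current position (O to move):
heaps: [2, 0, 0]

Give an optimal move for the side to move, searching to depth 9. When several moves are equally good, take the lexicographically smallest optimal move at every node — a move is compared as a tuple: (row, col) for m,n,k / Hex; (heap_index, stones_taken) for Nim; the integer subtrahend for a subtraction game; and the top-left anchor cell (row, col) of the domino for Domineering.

O's best at [(2,0,0)]: h0:-2

ply 1, O at (2,0,0) | h0:-1=-1→(1,0,0); h0:-2=+1→(0,0,0)*
ply 2: (0,0,0) is terminal -1 (X); from (2,0,0) depth 9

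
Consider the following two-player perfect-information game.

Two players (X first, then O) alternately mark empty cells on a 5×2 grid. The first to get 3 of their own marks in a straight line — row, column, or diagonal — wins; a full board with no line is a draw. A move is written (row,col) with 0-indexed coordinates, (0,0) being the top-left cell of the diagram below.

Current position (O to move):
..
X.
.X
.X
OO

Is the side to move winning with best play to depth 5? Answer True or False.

[../X./.X/.X/OO] O move#1: (0,0):-1/O./X./.X/.X/OO*, (0,1):-1/.O/X./.X/.X/OO, (1,1):-1/../XO/.X/.X/OO, (2,0):-1/../X./OX/.X/OO, (3,0):-1/../X./.X/OX/OO
[O./X./.X/.X/OO] X move#2: (0,1):+0/OX/X./.X/.X/OO, (1,1):+1/O./XX/.X/.X/OO*, (2,0):+1/O./X./XX/.X/OO, (3,0):+1/O./X./.X/XX/OO
[O./XX/.X/.X/OO] end (terminal -1, O#3); searched ../X./.X/.X/OO to 5

O winning at [../X./.X/.X/OO]: False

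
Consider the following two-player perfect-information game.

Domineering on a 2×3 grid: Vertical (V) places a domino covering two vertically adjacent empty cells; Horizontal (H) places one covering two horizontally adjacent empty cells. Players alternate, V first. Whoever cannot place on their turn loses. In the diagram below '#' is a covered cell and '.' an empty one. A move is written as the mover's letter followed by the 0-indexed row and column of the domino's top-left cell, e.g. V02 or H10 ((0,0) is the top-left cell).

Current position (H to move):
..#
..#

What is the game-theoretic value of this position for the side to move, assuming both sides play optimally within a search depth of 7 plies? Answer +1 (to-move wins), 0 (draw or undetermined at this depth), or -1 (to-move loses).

value(..#/..#, H) = +1

[..#/..#] H move#1: H00:+1/###/..#*, H10:+1/..#/###
[###/..#] end (terminal -1, V#2); searched ..#/..# to 7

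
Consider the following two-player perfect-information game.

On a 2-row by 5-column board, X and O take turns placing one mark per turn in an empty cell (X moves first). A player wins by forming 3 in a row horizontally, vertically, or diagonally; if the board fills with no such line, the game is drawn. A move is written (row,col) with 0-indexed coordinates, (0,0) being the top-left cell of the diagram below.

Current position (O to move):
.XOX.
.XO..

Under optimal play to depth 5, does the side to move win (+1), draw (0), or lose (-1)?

value(.XOX./.XO.., O) = 0

p1 O@[.XOX./.XO..]: (0,0)[OXOX./.XO..]+0* (0,4)[.XOXO/.XO..]+0 (1,0)[.XOX./OXO..]+0 (1,3)[.XOX./.XOO.]+0 (1,4)[.XOX./.XO.O]+0
p2 X@[OXOX./.XO..]: (0,4)[OXOXX/.XO..]+0* (1,0)[OXOX./XXO..]+0 (1,3)[OXOX./.XOX.]+0 (1,4)[OXOX./.XO.X]+0
p3 O@[OXOXX/.XO..]: (1,0)[OXOXX/OXO..]+0* (1,3)[OXOXX/.XOO.]+0 (1,4)[OXOXX/.XO.O]+0
p4 X@[OXOXX/OXO..]: (1,3)[OXOXX/OXOX.]+0* (1,4)[OXOXX/OXO.X]+0
p5 O@[OXOXX/OXOX.]: (1,4)[OXOXX/OXOXO]+0*
p6 X@[OXOXX/OXOXO] terminal +0; root [.XOX./.XO..] d5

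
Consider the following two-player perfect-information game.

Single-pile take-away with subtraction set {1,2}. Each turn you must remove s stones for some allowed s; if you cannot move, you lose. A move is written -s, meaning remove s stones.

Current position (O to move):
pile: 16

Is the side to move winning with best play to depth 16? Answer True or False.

O winning at [16]: True

ply 1, O at 16 | -1=+1→15*; -2=-1→14
ply 2, X at 15 | -1=-1→14*; -2=-1→13
ply 3, O at 14 | -1=-1→13; -2=+1→12*
ply 4, X at 12 | -1=-1→11*; -2=-1→10
ply 5, O at 11 | -1=-1→10; -2=+1→9*
ply 6, X at 9 | -1=-1→8*; -2=-1→7
ply 7, O at 8 | -1=-1→7; -2=+1→6*
ply 8, X at 6 | -1=-1→5*; -2=-1→4
ply 9, O at 5 | -1=-1→4; -2=+1→3*
ply 10, X at 3 | -1=-1→2*; -2=-1→1
ply 11, O at 2 | -1=-1→1; -2=+1→0*
ply 12: 0 is terminal -1 (X); from 16 depth 16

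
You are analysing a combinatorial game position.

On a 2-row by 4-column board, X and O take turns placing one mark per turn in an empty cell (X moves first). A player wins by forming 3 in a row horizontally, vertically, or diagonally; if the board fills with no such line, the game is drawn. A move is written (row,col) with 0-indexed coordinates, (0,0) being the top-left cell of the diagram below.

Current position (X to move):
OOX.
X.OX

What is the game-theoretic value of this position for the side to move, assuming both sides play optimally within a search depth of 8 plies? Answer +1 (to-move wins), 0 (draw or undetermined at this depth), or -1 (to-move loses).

p1 X@[OOX./X.OX]: (0,3)[OOXX/X.OX]+0* (1,1)[OOX./XXOX]+0
p2 O@[OOXX/X.OX]: (1,1)[OOXX/XOOX]+0*
p3 X@[OOXX/XOOX] terminal +0; root [OOX./X.OX] d8

value(OOX./X.OX, X) = 0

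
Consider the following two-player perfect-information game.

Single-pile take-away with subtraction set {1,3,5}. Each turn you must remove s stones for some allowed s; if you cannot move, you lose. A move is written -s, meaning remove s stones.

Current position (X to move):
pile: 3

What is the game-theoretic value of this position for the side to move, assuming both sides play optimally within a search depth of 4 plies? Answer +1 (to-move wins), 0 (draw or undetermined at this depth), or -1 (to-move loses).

p1 X@[3]: -1[2]+1* -3[0]+1
p2 O@[2]: -1[1]-1*
p3 X@[1]: -1[0]+1*
p4 O@[0] terminal -1; root [3] d4

value(3, X) = +1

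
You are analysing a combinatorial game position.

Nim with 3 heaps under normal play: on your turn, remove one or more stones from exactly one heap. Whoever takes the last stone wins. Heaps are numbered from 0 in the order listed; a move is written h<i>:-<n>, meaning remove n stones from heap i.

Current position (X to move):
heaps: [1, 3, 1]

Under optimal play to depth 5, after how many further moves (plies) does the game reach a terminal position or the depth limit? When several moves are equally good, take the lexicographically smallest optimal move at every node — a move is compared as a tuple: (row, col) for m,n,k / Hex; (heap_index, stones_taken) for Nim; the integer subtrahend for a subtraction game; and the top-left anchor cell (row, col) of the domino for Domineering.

PV length from [(1,3,1)]: 3 plies

p1 X@[(1,3,1)]: h0:-1[(0,3,1)]-1 h1:-1[(1,2,1)]-1 h1:-2[(1,1,1)]-1 h1:-3[(1,0,1)]+1* h2:-1[(1,3,0)]-1
p2 O@[(1,0,1)]: h0:-1[(0,0,1)]-1* h2:-1[(1,0,0)]-1
p3 X@[(0,0,1)]: h2:-1[(0,0,0)]+1*
p4 O@[(0,0,0)] terminal -1; root [(1,3,1)] d5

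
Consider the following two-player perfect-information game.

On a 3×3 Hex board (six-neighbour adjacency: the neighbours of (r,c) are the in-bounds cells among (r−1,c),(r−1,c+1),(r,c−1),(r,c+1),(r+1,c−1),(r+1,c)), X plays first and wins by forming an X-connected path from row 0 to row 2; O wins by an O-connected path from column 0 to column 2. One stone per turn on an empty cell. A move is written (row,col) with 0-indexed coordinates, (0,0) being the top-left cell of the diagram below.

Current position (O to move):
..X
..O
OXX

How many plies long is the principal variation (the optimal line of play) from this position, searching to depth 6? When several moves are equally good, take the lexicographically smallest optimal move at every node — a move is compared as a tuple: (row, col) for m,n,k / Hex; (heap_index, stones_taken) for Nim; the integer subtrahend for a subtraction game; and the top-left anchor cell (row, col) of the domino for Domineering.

p1 O@[..X/..O/OXX]: (0,0)[O.X/..O/OXX]-1 (0,1)[.OX/..O/OXX]-1 (1,0)[..X/O.O/OXX]-1 (1,1)[..X/.OO/OXX]+1*
p2 X@[..X/.OO/OXX] terminal -1; root [..X/..O/OXX] d6

PV length from [..X/..O/OXX]: 1 ply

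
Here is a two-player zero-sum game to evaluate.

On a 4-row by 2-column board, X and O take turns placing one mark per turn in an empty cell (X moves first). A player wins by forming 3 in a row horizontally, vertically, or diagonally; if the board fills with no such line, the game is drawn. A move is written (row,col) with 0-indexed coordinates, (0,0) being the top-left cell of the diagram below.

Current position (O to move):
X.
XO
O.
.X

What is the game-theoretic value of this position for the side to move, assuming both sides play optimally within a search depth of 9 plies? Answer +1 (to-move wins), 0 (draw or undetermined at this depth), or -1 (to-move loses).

[X./XO/O./.X] O move#1: (0,1):+0/XO/XO/O./.X*, (2,1):+0/X./XO/OO/.X, (3,0):+0/X./XO/O./OX
[XO/XO/O./.X] X move#2: (2,1):+0/XO/XO/OX/.X*, (3,0):-1/XO/XO/O./XX
[XO/XO/OX/.X] O move#3: (3,0):+0/XO/XO/OX/OX*
[XO/XO/OX/OX] end (terminal +0, X#4); searched X./XO/O./.X to 9

value(X./XO/O./.X, O) = 0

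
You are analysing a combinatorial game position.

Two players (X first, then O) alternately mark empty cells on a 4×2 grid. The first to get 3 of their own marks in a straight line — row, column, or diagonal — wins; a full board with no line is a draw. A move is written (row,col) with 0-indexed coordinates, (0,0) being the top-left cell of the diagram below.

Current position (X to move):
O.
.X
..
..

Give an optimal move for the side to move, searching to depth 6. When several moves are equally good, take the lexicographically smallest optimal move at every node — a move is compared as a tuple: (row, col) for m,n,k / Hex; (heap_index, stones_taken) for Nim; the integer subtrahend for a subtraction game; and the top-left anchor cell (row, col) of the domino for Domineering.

X's best at [O./.X/../..]: (2,1)

ply 1, X at O./.X/../.. | (0,1)=+0→OX/.X/../..; (1,0)=+0→O./XX/../..; (2,0)=+0→O./.X/X./..; (2,1)=+1→O./.X/.X/..*; (3,0)=+0→O./.X/../X.; (3,1)=+0→O./.X/../.X
ply 2, O at O./.X/.X/.. | (0,1)=-1→OO/.X/.X/..*; (1,0)=-1→O./OX/.X/..; (2,0)=-1→O./.X/OX/..; (3,0)=-1→O./.X/.X/O.; (3,1)=-1→O./.X/.X/.O
ply 3, X at OO/.X/.X/.. | (1,0)=+0→OO/XX/.X/..; (2,0)=+0→OO/.X/XX/..; (3,0)=+0→OO/.X/.X/X.; (3,1)=+1→OO/.X/.X/.X*
ply 4: OO/.X/.X/.X is terminal -1 (O); from O./.X/../.. depth 6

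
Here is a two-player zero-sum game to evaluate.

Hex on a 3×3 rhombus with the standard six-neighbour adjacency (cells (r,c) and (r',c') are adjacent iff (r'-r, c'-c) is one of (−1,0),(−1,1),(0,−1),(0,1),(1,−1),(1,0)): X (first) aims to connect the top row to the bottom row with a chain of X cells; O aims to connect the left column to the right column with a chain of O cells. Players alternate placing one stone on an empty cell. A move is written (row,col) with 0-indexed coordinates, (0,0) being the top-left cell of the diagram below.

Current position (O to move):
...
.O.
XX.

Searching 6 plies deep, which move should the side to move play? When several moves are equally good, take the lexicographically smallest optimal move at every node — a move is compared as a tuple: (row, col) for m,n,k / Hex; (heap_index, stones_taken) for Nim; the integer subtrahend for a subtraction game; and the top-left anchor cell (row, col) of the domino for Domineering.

[.../.O./XX.] O move#1: (0,0):+1/O../.O./XX.*, (0,1):+1/.O./.O./XX., (0,2):-1/..O/.O./XX., (1,0):+1/.../OO./XX., (1,2):-1/.../.OO/XX., (2,2):-1/.../.O./XXO
[O../.O./XX.] X move#2: (0,1):-1/OX./.O./XX.*, (0,2):-1/O.X/.O./XX., (1,0):-1/O../XO./XX., (1,2):-1/O../.OX/XX., (2,2):-1/O../.O./XXX
[OX./.O./XX.] O move#3: (0,2):-1/OXO/.O./XX., (1,0):+1/OX./OO./XX.*, (1,2):-1/OX./.OO/XX., (2,2):-1/OX./.O./XXO
[OX./OO./XX.] X move#4: (0,2):-1/OXX/OO./XX.*, (1,2):-1/OX./OOX/XX., (2,2):-1/OX./OO./XXX
[OXX/OO./XX.] O move#5: (1,2):+1/OXX/OOO/XX.*, (2,2):-1/OXX/OO./XXO
[OXX/OOO/XX.] end (terminal -1, X#6); searched .../.O./XX. to 6

O's best at [.../.O./XX.]: (0,0)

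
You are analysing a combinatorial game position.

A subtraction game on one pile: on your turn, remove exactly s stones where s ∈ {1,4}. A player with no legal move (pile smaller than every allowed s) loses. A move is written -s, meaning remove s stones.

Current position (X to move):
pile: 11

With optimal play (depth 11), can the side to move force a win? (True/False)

X winning at [11]: True

p1 X@[11]: -1[10]+1* -4[7]+1
p2 O@[10]: -1[9]-1* -4[6]-1
p3 X@[9]: -1[8]-1 -4[5]+1*
p4 O@[5]: -1[4]-1* -4[1]-1
p5 X@[4]: -1[3]-1 -4[0]+1*
p6 O@[0] terminal -1; root [11] d11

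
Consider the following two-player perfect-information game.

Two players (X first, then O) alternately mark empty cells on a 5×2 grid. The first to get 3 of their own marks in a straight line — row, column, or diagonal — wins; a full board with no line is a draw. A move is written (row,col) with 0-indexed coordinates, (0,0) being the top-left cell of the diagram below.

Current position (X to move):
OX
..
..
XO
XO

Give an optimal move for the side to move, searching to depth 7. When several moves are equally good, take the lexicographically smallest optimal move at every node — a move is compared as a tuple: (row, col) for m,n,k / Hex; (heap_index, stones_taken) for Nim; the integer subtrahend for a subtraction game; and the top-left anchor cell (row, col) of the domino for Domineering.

X's best at [OX/../../XO/XO]: (2,0)

[OX/../../XO/XO] X move#1: (1,0):-1/OX/X./../XO/XO, (1,1):-1/OX/.X/../XO/XO, (2,0):+1/OX/../X./XO/XO*, (2,1):+1/OX/../.X/XO/XO
[OX/../X./XO/XO] end (terminal -1, O#2); searched OX/../../XO/XO to 7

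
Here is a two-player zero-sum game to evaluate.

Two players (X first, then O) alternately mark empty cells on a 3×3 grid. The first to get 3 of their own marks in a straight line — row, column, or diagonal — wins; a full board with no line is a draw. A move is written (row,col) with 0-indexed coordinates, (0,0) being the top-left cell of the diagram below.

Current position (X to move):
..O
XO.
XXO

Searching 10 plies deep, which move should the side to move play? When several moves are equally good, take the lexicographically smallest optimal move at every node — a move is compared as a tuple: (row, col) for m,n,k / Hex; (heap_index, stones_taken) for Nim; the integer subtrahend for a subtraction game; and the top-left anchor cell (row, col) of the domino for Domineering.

[..O/XO./XXO] X move#1: (0,0):+1/X.O/XO./XXO*, (0,1):-1/.XO/XO./XXO, (1,2):-1/..O/XOX/XXO
[X.O/XO./XXO] end (terminal -1, O#2); searched ..O/XO./XXO to 10

X's best at [..O/XO./XXO]: (0,0)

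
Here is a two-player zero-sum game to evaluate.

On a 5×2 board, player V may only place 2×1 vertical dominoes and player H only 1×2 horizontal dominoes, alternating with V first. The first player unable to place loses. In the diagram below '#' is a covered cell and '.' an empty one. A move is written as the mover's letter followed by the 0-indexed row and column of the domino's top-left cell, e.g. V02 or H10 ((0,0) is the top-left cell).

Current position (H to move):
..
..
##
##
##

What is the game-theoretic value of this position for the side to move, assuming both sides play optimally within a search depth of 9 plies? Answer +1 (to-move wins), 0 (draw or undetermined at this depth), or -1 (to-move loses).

value(../../##/##/##, H) = +1

[../../##/##/##] H move#1: H00:+1/##/../##/##/##*, H10:+1/../##/##/##/##
[##/../##/##/##] end (terminal -1, V#2); searched ../../##/##/## to 9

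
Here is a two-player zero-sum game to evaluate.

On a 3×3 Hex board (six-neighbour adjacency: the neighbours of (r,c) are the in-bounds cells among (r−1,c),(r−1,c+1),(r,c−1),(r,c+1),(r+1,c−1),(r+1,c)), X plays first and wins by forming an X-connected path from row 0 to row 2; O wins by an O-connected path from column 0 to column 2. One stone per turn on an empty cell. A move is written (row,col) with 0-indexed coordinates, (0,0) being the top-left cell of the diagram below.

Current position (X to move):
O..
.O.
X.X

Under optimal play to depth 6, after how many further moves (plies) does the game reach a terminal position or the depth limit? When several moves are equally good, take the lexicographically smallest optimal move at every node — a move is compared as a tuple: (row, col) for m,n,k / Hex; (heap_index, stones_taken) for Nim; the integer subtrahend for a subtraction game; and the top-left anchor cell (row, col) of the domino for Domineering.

p1 X@[O../.O./X.X]: (0,1)[OX./.O./X.X]-1* (0,2)[O.X/.O./X.X]-1 (1,0)[O../XO./X.X]-1 (1,2)[O../.OX/X.X]-1 (2,1)[O../.O./XXX]-1
p2 O@[OX./.O./X.X]: (0,2)[OXO/.O./X.X]-1 (1,0)[OX./OO./X.X]+1* (1,2)[OX./.OO/X.X]-1 (2,1)[OX./.O./XOX]-1
p3 X@[OX./OO./X.X]: (0,2)[OXX/OO./X.X]-1* (1,2)[OX./OOX/X.X]-1 (2,1)[OX./OO./XXX]-1
p4 O@[OXX/OO./X.X]: (1,2)[OXX/OOO/X.X]+1* (2,1)[OXX/OO./XOX]-1
p5 X@[OXX/OOO/X.X] terminal -1; root [O../.O./X.X] d6

PV length from [O../.O./X.X]: 4 plies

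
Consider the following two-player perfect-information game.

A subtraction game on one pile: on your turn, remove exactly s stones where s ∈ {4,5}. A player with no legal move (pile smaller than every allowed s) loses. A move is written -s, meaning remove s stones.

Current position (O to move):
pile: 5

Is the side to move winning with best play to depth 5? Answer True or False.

O winning at [5]: True

ply 1, O at 5 | -4=+1→1*; -5=+1→0
ply 2: 1 is terminal -1 (X); from 5 depth 5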